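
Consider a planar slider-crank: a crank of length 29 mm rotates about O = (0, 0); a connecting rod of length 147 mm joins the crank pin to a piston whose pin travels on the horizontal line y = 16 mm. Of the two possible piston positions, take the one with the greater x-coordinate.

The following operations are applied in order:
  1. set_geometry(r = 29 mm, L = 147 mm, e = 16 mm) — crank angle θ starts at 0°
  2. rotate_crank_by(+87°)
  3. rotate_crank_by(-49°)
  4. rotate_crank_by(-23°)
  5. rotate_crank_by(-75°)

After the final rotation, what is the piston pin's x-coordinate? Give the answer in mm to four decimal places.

set_geometry: r = 29 mm, L = 147 mm, e = 16 mm; θ ← 0°
rotate_crank_by(+87°): θ ← 0° +87° = 87°
rotate_crank_by(-49°): θ ← 87° -49° = 38°
rotate_crank_by(-23°): θ ← 38° -23° = 15°
rotate_crank_by(-75°): θ ← 15° -75° = -60°
crank pin P = (r cos θ, r sin θ) = (14.500000, -25.114737)
h = r sin θ − e = -25.114737 − 16 = -41.114737
x = r cos θ + √(L² − h²) = 14.500000 + √(21609.0 − 1690.4216) = 14.500000 + 141.133194 = 155.633194

155.6332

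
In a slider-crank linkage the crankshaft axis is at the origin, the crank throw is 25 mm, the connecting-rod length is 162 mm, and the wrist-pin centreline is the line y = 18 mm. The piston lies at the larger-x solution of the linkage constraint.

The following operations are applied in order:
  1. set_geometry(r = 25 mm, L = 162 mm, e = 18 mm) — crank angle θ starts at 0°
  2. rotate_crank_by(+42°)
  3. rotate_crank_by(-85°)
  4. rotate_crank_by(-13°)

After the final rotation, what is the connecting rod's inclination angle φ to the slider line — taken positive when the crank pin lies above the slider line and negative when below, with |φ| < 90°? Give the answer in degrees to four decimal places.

set_geometry: r = 25 mm, L = 162 mm, e = 18 mm; θ ← 0°
rotate_crank_by(+42°): θ ← 0° +42° = 42°
rotate_crank_by(-85°): θ ← 42° -85° = -43°
rotate_crank_by(-13°): θ ← -43° -13° = -56°
crank pin P = (r cos θ, r sin θ) = (13.979823, -20.725939)
h = r sin θ − e = -20.725939 − 18 = -38.725939
sin φ = h / L = -38.725939 / 162 = -0.23904901
φ = arcsin(-0.23904901) = -13.830419°

-13.8304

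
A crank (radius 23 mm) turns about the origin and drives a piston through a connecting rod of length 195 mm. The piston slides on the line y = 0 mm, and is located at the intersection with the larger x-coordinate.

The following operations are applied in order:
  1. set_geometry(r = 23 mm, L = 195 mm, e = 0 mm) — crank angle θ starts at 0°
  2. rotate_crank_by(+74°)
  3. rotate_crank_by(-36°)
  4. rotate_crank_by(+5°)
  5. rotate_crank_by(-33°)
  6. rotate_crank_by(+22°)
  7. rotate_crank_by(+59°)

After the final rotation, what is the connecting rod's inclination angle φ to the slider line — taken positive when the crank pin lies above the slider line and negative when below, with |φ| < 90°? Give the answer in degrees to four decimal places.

set_geometry: r = 23 mm, L = 195 mm, e = 0 mm; θ ← 0°
rotate_crank_by(+74°): θ ← 0° +74° = 74°
rotate_crank_by(-36°): θ ← 74° -36° = 38°
rotate_crank_by(+5°): θ ← 38° +5° = 43°
rotate_crank_by(-33°): θ ← 43° -33° = 10°
rotate_crank_by(+22°): θ ← 10° +22° = 32°
rotate_crank_by(+59°): θ ← 32° +59° = 91°
crank pin P = (r cos θ, r sin θ) = (-0.401405, 22.996497)
h = r sin θ − e = 22.996497 − 0 = 22.996497
sin φ = h / L = 22.996497 / 195 = 0.11793075
φ = arcsin(0.11793075) = 6.772696°

6.7727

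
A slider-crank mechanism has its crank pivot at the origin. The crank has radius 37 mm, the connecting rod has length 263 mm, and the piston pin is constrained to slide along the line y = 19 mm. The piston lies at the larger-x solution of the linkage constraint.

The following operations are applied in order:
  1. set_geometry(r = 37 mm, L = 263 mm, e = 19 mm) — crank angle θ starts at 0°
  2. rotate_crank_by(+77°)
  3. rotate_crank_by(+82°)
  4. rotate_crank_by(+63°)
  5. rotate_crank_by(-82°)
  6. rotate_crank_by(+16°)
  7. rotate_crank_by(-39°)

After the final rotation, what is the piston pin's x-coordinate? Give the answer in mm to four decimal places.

set_geometry: r = 37 mm, L = 263 mm, e = 19 mm; θ ← 0°
rotate_crank_by(+77°): θ ← 0° +77° = 77°
rotate_crank_by(+82°): θ ← 77° +82° = 159°
rotate_crank_by(+63°): θ ← 159° +63° = 222°
rotate_crank_by(-82°): θ ← 222° -82° = 140°
rotate_crank_by(+16°): θ ← 140° +16° = 156°
rotate_crank_by(-39°): θ ← 156° -39° = 117°
crank pin P = (r cos θ, r sin θ) = (-16.797648, 32.967241)
h = r sin θ − e = 32.967241 − 19 = 13.967241
x = r cos θ + √(L² − h²) = -16.797648 + √(69169.0 − 195.0838) = -16.797648 + 262.628856 = 245.831208

245.8312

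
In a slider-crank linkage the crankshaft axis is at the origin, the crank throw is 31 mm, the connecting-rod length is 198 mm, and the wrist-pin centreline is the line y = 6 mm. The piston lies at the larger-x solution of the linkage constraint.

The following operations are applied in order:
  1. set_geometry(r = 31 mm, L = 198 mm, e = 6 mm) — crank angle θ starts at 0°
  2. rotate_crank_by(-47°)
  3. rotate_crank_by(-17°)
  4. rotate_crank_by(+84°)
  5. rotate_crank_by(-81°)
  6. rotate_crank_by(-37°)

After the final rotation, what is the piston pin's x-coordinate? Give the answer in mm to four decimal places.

set_geometry: r = 31 mm, L = 198 mm, e = 6 mm; θ ← 0°
rotate_crank_by(-47°): θ ← 0° -47° = -47°
rotate_crank_by(-17°): θ ← -47° -17° = -64°
rotate_crank_by(+84°): θ ← -64° +84° = 20°
rotate_crank_by(-81°): θ ← 20° -81° = -61°
rotate_crank_by(-37°): θ ← -61° -37° = -98°
crank pin P = (r cos θ, r sin θ) = (-4.314366, -30.698310)
h = r sin θ − e = -30.698310 − 6 = -36.698310
x = r cos θ + √(L² − h²) = -4.314366 + √(39204.0 − 1346.7660) = -4.314366 + 194.569355 = 190.254989

190.2550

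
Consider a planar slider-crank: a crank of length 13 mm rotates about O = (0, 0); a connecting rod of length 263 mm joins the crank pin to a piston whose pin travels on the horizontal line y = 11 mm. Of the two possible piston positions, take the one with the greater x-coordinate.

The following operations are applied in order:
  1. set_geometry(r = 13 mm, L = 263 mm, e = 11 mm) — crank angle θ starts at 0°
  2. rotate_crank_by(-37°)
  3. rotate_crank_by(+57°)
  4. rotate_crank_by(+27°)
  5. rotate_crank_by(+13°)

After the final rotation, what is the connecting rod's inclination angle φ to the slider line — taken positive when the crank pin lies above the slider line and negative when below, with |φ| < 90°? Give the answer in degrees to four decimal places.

0.0563

set_geometry: r = 13 mm, L = 263 mm, e = 11 mm; θ ← 0°
rotate_crank_by(-37°): θ ← 0° -37° = -37°
rotate_crank_by(+57°): θ ← -37° +57° = 20°
rotate_crank_by(+27°): θ ← 20° +27° = 47°
rotate_crank_by(+13°): θ ← 47° +13° = 60°
crank pin P = (r cos θ, r sin θ) = (6.500000, 11.258330)
h = r sin θ − e = 11.258330 − 11 = 0.258330
sin φ = h / L = 0.258330 / 263 = 0.00098224
φ = arcsin(0.00098224) = 0.056278°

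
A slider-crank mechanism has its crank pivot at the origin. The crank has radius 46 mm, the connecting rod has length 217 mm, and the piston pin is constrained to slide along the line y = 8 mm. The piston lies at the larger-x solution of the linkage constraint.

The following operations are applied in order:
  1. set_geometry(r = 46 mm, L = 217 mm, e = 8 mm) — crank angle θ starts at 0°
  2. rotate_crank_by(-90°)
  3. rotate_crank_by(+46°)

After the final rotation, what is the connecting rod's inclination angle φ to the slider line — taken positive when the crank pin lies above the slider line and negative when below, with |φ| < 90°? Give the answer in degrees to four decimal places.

-10.6099

set_geometry: r = 46 mm, L = 217 mm, e = 8 mm; θ ← 0°
rotate_crank_by(-90°): θ ← 0° -90° = -90°
rotate_crank_by(+46°): θ ← -90° +46° = -44°
crank pin P = (r cos θ, r sin θ) = (33.089631, -31.954285)
h = r sin θ − e = -31.954285 − 8 = -39.954285
sin φ = h / L = -39.954285 / 217 = -0.18412113
φ = arcsin(-0.18412113) = -10.609897°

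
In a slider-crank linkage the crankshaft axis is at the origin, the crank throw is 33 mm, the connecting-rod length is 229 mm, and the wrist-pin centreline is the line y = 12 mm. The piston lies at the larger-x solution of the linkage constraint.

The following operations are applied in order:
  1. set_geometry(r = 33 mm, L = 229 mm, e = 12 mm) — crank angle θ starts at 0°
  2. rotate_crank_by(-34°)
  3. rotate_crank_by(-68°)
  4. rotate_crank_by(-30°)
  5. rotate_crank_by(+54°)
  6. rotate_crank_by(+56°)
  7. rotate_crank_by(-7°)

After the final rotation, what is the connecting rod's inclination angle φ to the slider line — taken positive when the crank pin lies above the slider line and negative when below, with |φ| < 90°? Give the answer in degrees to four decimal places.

set_geometry: r = 33 mm, L = 229 mm, e = 12 mm; θ ← 0°
rotate_crank_by(-34°): θ ← 0° -34° = -34°
rotate_crank_by(-68°): θ ← -34° -68° = -102°
rotate_crank_by(-30°): θ ← -102° -30° = -132°
rotate_crank_by(+54°): θ ← -132° +54° = -78°
rotate_crank_by(+56°): θ ← -78° +56° = -22°
rotate_crank_by(-7°): θ ← -22° -7° = -29°
crank pin P = (r cos θ, r sin θ) = (28.862450, -15.998717)
h = r sin θ − e = -15.998717 − 12 = -27.998717
sin φ = h / L = -27.998717 / 229 = -0.12226514
φ = arcsin(-0.12226514) = -7.022848°

-7.0228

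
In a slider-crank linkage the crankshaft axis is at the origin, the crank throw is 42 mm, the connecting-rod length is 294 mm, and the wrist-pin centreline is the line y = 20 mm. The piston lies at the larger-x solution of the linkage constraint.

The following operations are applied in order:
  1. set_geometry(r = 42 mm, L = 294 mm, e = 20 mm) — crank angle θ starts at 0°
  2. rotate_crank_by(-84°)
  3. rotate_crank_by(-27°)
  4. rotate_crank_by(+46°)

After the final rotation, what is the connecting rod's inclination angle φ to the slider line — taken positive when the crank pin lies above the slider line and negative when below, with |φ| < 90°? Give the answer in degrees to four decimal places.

-11.3908

set_geometry: r = 42 mm, L = 294 mm, e = 20 mm; θ ← 0°
rotate_crank_by(-84°): θ ← 0° -84° = -84°
rotate_crank_by(-27°): θ ← -84° -27° = -111°
rotate_crank_by(+46°): θ ← -111° +46° = -65°
crank pin P = (r cos θ, r sin θ) = (17.749967, -38.064927)
h = r sin θ − e = -38.064927 − 20 = -58.064927
sin φ = h / L = -58.064927 / 294 = -0.19749975
φ = arcsin(-0.19749975) = -11.390789°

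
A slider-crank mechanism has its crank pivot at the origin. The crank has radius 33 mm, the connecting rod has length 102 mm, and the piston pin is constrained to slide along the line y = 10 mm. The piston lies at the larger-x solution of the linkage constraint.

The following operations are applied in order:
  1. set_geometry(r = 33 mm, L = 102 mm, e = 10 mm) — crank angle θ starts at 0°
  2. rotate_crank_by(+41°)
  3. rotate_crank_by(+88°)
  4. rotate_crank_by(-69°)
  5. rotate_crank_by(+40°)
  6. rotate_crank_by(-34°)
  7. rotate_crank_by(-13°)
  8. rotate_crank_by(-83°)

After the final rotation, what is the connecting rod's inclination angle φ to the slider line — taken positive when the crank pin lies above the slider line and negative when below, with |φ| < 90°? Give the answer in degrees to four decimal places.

set_geometry: r = 33 mm, L = 102 mm, e = 10 mm; θ ← 0°
rotate_crank_by(+41°): θ ← 0° +41° = 41°
rotate_crank_by(+88°): θ ← 41° +88° = 129°
rotate_crank_by(-69°): θ ← 129° -69° = 60°
rotate_crank_by(+40°): θ ← 60° +40° = 100°
rotate_crank_by(-34°): θ ← 100° -34° = 66°
rotate_crank_by(-13°): θ ← 66° -13° = 53°
rotate_crank_by(-83°): θ ← 53° -83° = -30°
crank pin P = (r cos θ, r sin θ) = (28.578838, -16.500000)
h = r sin θ − e = -16.500000 − 10 = -26.500000
sin φ = h / L = -26.500000 / 102 = -0.25980392
φ = arcsin(-0.25980392) = -15.058428°

-15.0584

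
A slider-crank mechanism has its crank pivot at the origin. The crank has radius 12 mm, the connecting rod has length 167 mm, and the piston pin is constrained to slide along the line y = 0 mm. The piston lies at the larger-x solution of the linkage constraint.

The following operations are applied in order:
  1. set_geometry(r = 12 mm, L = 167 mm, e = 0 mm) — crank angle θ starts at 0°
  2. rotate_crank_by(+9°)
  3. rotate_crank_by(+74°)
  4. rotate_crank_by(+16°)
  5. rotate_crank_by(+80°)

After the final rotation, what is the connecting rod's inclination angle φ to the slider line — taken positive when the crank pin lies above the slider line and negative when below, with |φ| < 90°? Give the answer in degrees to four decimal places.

set_geometry: r = 12 mm, L = 167 mm, e = 0 mm; θ ← 0°
rotate_crank_by(+9°): θ ← 0° +9° = 9°
rotate_crank_by(+74°): θ ← 9° +74° = 83°
rotate_crank_by(+16°): θ ← 83° +16° = 99°
rotate_crank_by(+80°): θ ← 99° +80° = 179°
crank pin P = (r cos θ, r sin θ) = (-11.998172, 0.209429)
h = r sin θ − e = 0.209429 − 0 = 0.209429
sin φ = h / L = 0.209429 / 167 = 0.00125407
φ = arcsin(0.00125407) = 0.071853°

0.0719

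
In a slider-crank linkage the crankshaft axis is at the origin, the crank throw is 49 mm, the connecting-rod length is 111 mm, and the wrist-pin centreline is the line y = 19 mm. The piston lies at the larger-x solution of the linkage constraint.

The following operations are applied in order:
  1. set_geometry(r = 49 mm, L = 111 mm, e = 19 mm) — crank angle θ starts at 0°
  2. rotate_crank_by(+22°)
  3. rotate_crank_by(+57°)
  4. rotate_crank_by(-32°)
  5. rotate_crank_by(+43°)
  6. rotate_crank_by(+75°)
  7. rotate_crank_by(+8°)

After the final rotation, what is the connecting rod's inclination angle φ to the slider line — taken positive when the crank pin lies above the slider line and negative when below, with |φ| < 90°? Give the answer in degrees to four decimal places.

set_geometry: r = 49 mm, L = 111 mm, e = 19 mm; θ ← 0°
rotate_crank_by(+22°): θ ← 0° +22° = 22°
rotate_crank_by(+57°): θ ← 22° +57° = 79°
rotate_crank_by(-32°): θ ← 79° -32° = 47°
rotate_crank_by(+43°): θ ← 47° +43° = 90°
rotate_crank_by(+75°): θ ← 90° +75° = 165°
rotate_crank_by(+8°): θ ← 165° +8° = 173°
crank pin P = (r cos θ, r sin θ) = (-48.634761, 5.971598)
h = r sin θ − e = 5.971598 − 19 = -13.028402
sin φ = h / L = -13.028402 / 111 = -0.11737299
φ = arcsin(-0.11737299) = -6.740515°

-6.7405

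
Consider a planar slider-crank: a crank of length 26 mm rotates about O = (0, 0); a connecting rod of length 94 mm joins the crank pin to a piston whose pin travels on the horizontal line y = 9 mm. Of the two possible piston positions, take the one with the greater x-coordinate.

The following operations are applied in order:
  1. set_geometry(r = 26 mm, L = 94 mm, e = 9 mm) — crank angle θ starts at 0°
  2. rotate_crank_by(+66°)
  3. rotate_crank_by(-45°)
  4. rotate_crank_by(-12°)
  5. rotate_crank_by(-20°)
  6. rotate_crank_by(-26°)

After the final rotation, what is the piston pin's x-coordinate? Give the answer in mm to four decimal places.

set_geometry: r = 26 mm, L = 94 mm, e = 9 mm; θ ← 0°
rotate_crank_by(+66°): θ ← 0° +66° = 66°
rotate_crank_by(-45°): θ ← 66° -45° = 21°
rotate_crank_by(-12°): θ ← 21° -12° = 9°
rotate_crank_by(-20°): θ ← 9° -20° = -11°
rotate_crank_by(-26°): θ ← -11° -26° = -37°
crank pin P = (r cos θ, r sin θ) = (20.764523, -15.647191)
h = r sin θ − e = -15.647191 − 9 = -24.647191
x = r cos θ + √(L² − h²) = 20.764523 + √(8836.0 − 607.4840) = 20.764523 + 90.711168 = 111.475691

111.4757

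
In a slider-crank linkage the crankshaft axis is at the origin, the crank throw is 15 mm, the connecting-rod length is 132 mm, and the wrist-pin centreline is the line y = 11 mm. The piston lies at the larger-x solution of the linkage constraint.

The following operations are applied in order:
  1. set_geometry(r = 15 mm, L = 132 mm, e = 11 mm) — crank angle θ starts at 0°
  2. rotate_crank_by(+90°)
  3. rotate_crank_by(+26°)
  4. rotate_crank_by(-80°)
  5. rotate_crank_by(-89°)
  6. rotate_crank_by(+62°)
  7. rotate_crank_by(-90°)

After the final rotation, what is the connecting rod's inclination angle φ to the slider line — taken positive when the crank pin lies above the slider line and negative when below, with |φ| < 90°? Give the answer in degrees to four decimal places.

set_geometry: r = 15 mm, L = 132 mm, e = 11 mm; θ ← 0°
rotate_crank_by(+90°): θ ← 0° +90° = 90°
rotate_crank_by(+26°): θ ← 90° +26° = 116°
rotate_crank_by(-80°): θ ← 116° -80° = 36°
rotate_crank_by(-89°): θ ← 36° -89° = -53°
rotate_crank_by(+62°): θ ← -53° +62° = 9°
rotate_crank_by(-90°): θ ← 9° -90° = -81°
crank pin P = (r cos θ, r sin θ) = (2.346517, -14.815325)
h = r sin θ − e = -14.815325 − 11 = -25.815325
sin φ = h / L = -25.815325 / 132 = -0.19557064
φ = arcsin(-0.19557064) = -11.278061°

-11.2781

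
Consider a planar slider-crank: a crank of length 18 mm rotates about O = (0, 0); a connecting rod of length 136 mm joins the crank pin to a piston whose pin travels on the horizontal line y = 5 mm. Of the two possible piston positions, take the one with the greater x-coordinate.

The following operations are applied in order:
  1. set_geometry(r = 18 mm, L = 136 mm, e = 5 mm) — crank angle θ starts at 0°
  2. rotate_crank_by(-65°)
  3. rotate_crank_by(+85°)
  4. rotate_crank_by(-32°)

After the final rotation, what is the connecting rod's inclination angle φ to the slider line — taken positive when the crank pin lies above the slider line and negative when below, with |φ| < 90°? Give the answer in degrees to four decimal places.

set_geometry: r = 18 mm, L = 136 mm, e = 5 mm; θ ← 0°
rotate_crank_by(-65°): θ ← 0° -65° = -65°
rotate_crank_by(+85°): θ ← -65° +85° = 20°
rotate_crank_by(-32°): θ ← 20° -32° = -12°
crank pin P = (r cos θ, r sin θ) = (17.606657, -3.742410)
h = r sin θ − e = -3.742410 − 5 = -8.742410
sin φ = h / L = -8.742410 / 136 = -0.06428243
φ = arcsin(-0.06428243) = -3.685653°

-3.6857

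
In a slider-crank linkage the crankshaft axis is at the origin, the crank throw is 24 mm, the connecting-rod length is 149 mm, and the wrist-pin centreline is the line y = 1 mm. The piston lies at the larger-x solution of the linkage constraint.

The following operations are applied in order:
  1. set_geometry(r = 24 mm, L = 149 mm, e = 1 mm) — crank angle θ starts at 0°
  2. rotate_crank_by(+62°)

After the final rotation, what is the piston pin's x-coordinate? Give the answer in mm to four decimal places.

set_geometry: r = 24 mm, L = 149 mm, e = 1 mm; θ ← 0°
rotate_crank_by(+62°): θ ← 0° +62° = 62°
crank pin P = (r cos θ, r sin θ) = (11.267318, 21.190742)
h = r sin θ − e = 21.190742 − 1 = 20.190742
x = r cos θ + √(L² − h²) = 11.267318 + √(22201.0 − 407.6661) = 11.267318 + 147.625655 = 158.892972

158.8930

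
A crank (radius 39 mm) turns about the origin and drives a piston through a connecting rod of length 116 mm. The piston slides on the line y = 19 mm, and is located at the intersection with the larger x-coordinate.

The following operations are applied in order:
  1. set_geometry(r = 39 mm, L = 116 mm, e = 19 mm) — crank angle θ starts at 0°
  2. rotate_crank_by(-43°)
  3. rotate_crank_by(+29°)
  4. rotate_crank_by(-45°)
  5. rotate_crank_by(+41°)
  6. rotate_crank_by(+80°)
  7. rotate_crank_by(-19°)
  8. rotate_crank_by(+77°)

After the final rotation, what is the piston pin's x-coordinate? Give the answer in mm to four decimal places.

95.5552

set_geometry: r = 39 mm, L = 116 mm, e = 19 mm; θ ← 0°
rotate_crank_by(-43°): θ ← 0° -43° = -43°
rotate_crank_by(+29°): θ ← -43° +29° = -14°
rotate_crank_by(-45°): θ ← -14° -45° = -59°
rotate_crank_by(+41°): θ ← -59° +41° = -18°
rotate_crank_by(+80°): θ ← -18° +80° = 62°
rotate_crank_by(-19°): θ ← 62° -19° = 43°
rotate_crank_by(+77°): θ ← 43° +77° = 120°
crank pin P = (r cos θ, r sin θ) = (-19.500000, 33.774991)
h = r sin θ − e = 33.774991 − 19 = 14.774991
x = r cos θ + √(L² − h²) = -19.500000 + √(13456.0 − 218.3004) = -19.500000 + 115.055203 = 95.555203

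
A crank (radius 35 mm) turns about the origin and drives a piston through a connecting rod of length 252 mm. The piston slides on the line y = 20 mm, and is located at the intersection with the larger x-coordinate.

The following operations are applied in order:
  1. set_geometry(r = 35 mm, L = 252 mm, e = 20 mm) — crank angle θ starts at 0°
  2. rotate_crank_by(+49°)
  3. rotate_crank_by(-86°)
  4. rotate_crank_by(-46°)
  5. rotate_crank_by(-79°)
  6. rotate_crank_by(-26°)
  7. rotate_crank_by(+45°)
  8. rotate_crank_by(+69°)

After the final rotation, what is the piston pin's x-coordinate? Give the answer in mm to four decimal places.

set_geometry: r = 35 mm, L = 252 mm, e = 20 mm; θ ← 0°
rotate_crank_by(+49°): θ ← 0° +49° = 49°
rotate_crank_by(-86°): θ ← 49° -86° = -37°
rotate_crank_by(-46°): θ ← -37° -46° = -83°
rotate_crank_by(-79°): θ ← -83° -79° = -162°
rotate_crank_by(-26°): θ ← -162° -26° = -188°
rotate_crank_by(+45°): θ ← -188° +45° = -143°
rotate_crank_by(+69°): θ ← -143° +69° = -74°
crank pin P = (r cos θ, r sin θ) = (9.647307, -33.644159)
h = r sin θ − e = -33.644159 − 20 = -53.644159
x = r cos θ + √(L² − h²) = 9.647307 + √(63504.0 − 2877.6958) = 9.647307 + 246.224093 = 255.871401

255.8714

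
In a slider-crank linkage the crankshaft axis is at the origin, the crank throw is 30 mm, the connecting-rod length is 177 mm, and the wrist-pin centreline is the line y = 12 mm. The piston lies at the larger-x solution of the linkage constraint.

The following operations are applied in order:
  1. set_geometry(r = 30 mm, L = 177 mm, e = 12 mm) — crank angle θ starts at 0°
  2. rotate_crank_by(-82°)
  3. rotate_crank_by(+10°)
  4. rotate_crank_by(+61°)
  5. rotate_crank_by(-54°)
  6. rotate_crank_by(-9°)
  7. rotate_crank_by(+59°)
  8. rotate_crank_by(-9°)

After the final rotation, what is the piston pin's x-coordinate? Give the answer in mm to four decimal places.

202.7439

set_geometry: r = 30 mm, L = 177 mm, e = 12 mm; θ ← 0°
rotate_crank_by(-82°): θ ← 0° -82° = -82°
rotate_crank_by(+10°): θ ← -82° +10° = -72°
rotate_crank_by(+61°): θ ← -72° +61° = -11°
rotate_crank_by(-54°): θ ← -11° -54° = -65°
rotate_crank_by(-9°): θ ← -65° -9° = -74°
rotate_crank_by(+59°): θ ← -74° +59° = -15°
rotate_crank_by(-9°): θ ← -15° -9° = -24°
crank pin P = (r cos θ, r sin θ) = (27.406364, -12.202099)
h = r sin θ − e = -12.202099 − 12 = -24.202099
x = r cos θ + √(L² − h²) = 27.406364 + √(31329.0 − 585.7416) = 27.406364 + 175.337556 = 202.743919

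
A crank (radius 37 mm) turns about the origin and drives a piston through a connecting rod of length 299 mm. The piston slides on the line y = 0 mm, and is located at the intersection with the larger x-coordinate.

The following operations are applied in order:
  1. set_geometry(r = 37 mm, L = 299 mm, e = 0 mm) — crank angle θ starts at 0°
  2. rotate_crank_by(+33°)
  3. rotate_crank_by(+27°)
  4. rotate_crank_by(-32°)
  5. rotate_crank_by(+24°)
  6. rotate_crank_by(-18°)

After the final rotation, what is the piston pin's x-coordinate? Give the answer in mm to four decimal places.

328.9577

set_geometry: r = 37 mm, L = 299 mm, e = 0 mm; θ ← 0°
rotate_crank_by(+33°): θ ← 0° +33° = 33°
rotate_crank_by(+27°): θ ← 33° +27° = 60°
rotate_crank_by(-32°): θ ← 60° -32° = 28°
rotate_crank_by(+24°): θ ← 28° +24° = 52°
rotate_crank_by(-18°): θ ← 52° -18° = 34°
crank pin P = (r cos θ, r sin θ) = (30.674390, 20.690137)
h = r sin θ − e = 20.690137 − 0 = 20.690137
x = r cos θ + √(L² − h²) = 30.674390 + √(89401.0 − 428.0818) = 30.674390 + 298.283285 = 328.957675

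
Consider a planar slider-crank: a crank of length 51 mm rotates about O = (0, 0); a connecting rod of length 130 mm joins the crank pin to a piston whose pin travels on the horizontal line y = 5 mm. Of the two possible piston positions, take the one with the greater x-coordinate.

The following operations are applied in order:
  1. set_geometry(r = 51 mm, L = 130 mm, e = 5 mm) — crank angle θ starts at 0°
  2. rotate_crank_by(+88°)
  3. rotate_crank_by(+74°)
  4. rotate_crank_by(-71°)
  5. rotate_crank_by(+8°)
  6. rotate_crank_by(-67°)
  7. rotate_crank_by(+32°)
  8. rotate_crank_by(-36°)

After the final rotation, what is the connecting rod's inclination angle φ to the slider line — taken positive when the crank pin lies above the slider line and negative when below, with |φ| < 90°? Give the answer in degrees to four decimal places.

8.3787

set_geometry: r = 51 mm, L = 130 mm, e = 5 mm; θ ← 0°
rotate_crank_by(+88°): θ ← 0° +88° = 88°
rotate_crank_by(+74°): θ ← 88° +74° = 162°
rotate_crank_by(-71°): θ ← 162° -71° = 91°
rotate_crank_by(+8°): θ ← 91° +8° = 99°
rotate_crank_by(-67°): θ ← 99° -67° = 32°
rotate_crank_by(+32°): θ ← 32° +32° = 64°
rotate_crank_by(-36°): θ ← 64° -36° = 28°
crank pin P = (r cos θ, r sin θ) = (45.030327, 23.943050)
h = r sin θ − e = 23.943050 − 5 = 18.943050
sin φ = h / L = 18.943050 / 130 = 0.14571577
φ = arcsin(0.14571577) = 8.378730°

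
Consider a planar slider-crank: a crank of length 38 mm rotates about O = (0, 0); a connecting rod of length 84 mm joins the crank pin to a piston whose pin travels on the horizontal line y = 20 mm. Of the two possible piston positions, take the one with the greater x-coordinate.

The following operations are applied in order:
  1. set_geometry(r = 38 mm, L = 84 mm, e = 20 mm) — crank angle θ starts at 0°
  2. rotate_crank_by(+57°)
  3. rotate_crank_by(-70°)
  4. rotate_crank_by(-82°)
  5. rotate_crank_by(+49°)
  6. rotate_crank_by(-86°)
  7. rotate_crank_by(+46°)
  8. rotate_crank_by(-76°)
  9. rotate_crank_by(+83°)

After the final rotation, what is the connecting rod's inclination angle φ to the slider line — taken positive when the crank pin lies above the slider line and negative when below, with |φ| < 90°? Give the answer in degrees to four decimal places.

set_geometry: r = 38 mm, L = 84 mm, e = 20 mm; θ ← 0°
rotate_crank_by(+57°): θ ← 0° +57° = 57°
rotate_crank_by(-70°): θ ← 57° -70° = -13°
rotate_crank_by(-82°): θ ← -13° -82° = -95°
rotate_crank_by(+49°): θ ← -95° +49° = -46°
rotate_crank_by(-86°): θ ← -46° -86° = -132°
rotate_crank_by(+46°): θ ← -132° +46° = -86°
rotate_crank_by(-76°): θ ← -86° -76° = -162°
rotate_crank_by(+83°): θ ← -162° +83° = -79°
crank pin P = (r cos θ, r sin θ) = (7.250742, -37.301833)
h = r sin θ − e = -37.301833 − 20 = -57.301833
sin φ = h / L = -57.301833 / 84 = -0.68216468
φ = arcsin(-0.68216468) = -43.013031°

-43.0130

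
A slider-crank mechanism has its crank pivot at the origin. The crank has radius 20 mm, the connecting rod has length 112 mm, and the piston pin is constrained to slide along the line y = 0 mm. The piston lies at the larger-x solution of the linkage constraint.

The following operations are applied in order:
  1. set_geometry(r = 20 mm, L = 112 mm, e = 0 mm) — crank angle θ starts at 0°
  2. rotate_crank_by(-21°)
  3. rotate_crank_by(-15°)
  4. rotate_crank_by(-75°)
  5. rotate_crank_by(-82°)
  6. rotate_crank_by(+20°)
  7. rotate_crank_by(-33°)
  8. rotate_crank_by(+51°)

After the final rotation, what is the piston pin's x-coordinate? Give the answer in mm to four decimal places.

93.5544

set_geometry: r = 20 mm, L = 112 mm, e = 0 mm; θ ← 0°
rotate_crank_by(-21°): θ ← 0° -21° = -21°
rotate_crank_by(-15°): θ ← -21° -15° = -36°
rotate_crank_by(-75°): θ ← -36° -75° = -111°
rotate_crank_by(-82°): θ ← -111° -82° = -193°
rotate_crank_by(+20°): θ ← -193° +20° = -173°
rotate_crank_by(-33°): θ ← -173° -33° = -206°
rotate_crank_by(+51°): θ ← -206° +51° = -155°
crank pin P = (r cos θ, r sin θ) = (-18.126156, -8.452365)
h = r sin θ − e = -8.452365 − 0 = -8.452365
x = r cos θ + √(L² − h²) = -18.126156 + √(12544.0 − 71.4425) = -18.126156 + 111.680605 = 93.554449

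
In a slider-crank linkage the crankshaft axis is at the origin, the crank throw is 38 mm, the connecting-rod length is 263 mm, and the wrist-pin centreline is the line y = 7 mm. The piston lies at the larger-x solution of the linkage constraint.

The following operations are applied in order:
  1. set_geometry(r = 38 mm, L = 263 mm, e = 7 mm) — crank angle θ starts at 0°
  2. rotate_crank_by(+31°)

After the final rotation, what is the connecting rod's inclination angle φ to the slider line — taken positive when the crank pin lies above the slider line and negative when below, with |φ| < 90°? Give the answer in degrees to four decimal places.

2.7398

set_geometry: r = 38 mm, L = 263 mm, e = 7 mm; θ ← 0°
rotate_crank_by(+31°): θ ← 0° +31° = 31°
crank pin P = (r cos θ, r sin θ) = (32.572357, 19.571447)
h = r sin θ − e = 19.571447 − 7 = 12.571447
sin φ = h / L = 12.571447 / 263 = 0.04780018
φ = arcsin(0.04780018) = 2.739792°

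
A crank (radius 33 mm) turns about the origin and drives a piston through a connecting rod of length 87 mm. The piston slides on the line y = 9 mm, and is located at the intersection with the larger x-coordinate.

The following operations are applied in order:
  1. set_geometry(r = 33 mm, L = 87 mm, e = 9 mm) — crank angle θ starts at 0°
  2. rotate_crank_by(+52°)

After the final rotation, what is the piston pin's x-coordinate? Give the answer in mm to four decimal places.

105.6389

set_geometry: r = 33 mm, L = 87 mm, e = 9 mm; θ ← 0°
rotate_crank_by(+52°): θ ← 0° +52° = 52°
crank pin P = (r cos θ, r sin θ) = (20.316829, 26.004355)
h = r sin θ − e = 26.004355 − 9 = 17.004355
x = r cos θ + √(L² − h²) = 20.316829 + √(7569.0 − 289.1481) = 20.316829 + 85.322048 = 105.638877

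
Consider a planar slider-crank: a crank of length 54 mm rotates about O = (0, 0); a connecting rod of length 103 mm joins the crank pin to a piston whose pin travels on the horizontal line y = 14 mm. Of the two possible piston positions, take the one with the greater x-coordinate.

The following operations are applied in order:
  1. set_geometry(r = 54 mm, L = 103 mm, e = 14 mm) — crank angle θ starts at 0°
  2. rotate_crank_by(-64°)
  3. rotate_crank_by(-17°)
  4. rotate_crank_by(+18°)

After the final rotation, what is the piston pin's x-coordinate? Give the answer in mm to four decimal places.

106.6788

set_geometry: r = 54 mm, L = 103 mm, e = 14 mm; θ ← 0°
rotate_crank_by(-64°): θ ← 0° -64° = -64°
rotate_crank_by(-17°): θ ← -64° -17° = -81°
rotate_crank_by(+18°): θ ← -81° +18° = -63°
crank pin P = (r cos θ, r sin θ) = (24.515487, -48.114352)
h = r sin θ − e = -48.114352 − 14 = -62.114352
x = r cos θ + √(L² − h²) = 24.515487 + √(10609.0 − 3858.1928) = 24.515487 + 82.163296 = 106.678783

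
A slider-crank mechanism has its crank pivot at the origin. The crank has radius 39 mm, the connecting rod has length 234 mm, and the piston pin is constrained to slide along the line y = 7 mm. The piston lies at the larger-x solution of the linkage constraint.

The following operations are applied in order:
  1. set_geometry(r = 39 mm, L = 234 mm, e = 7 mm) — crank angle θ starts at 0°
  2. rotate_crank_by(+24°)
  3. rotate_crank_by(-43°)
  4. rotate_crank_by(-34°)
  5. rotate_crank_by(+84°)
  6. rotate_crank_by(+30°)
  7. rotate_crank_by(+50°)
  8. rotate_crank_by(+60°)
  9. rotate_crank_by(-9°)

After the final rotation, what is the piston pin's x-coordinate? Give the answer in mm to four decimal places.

196.8543

set_geometry: r = 39 mm, L = 234 mm, e = 7 mm; θ ← 0°
rotate_crank_by(+24°): θ ← 0° +24° = 24°
rotate_crank_by(-43°): θ ← 24° -43° = -19°
rotate_crank_by(-34°): θ ← -19° -34° = -53°
rotate_crank_by(+84°): θ ← -53° +84° = 31°
rotate_crank_by(+30°): θ ← 31° +30° = 61°
rotate_crank_by(+50°): θ ← 61° +50° = 111°
rotate_crank_by(+60°): θ ← 111° +60° = 171°
rotate_crank_by(-9°): θ ← 171° -9° = 162°
crank pin P = (r cos θ, r sin θ) = (-37.091204, 12.051663)
h = r sin θ − e = 12.051663 − 7 = 5.051663
x = r cos θ + √(L² − h²) = -37.091204 + √(54756.0 − 25.5193) = -37.091204 + 233.945465 = 196.854261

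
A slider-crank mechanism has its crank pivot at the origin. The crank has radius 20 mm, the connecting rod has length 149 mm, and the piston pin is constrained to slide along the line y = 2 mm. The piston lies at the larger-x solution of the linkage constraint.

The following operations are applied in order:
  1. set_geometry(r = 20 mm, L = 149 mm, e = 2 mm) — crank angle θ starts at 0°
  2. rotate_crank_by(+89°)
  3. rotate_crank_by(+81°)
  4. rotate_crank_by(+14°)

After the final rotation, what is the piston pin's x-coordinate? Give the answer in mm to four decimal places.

129.0100

set_geometry: r = 20 mm, L = 149 mm, e = 2 mm; θ ← 0°
rotate_crank_by(+89°): θ ← 0° +89° = 89°
rotate_crank_by(+81°): θ ← 89° +81° = 170°
rotate_crank_by(+14°): θ ← 170° +14° = 184°
crank pin P = (r cos θ, r sin θ) = (-19.951281, -1.395129)
h = r sin θ − e = -1.395129 − 2 = -3.395129
x = r cos θ + √(L² − h²) = -19.951281 + √(22201.0 − 11.5269) = -19.951281 + 148.961314 = 129.010033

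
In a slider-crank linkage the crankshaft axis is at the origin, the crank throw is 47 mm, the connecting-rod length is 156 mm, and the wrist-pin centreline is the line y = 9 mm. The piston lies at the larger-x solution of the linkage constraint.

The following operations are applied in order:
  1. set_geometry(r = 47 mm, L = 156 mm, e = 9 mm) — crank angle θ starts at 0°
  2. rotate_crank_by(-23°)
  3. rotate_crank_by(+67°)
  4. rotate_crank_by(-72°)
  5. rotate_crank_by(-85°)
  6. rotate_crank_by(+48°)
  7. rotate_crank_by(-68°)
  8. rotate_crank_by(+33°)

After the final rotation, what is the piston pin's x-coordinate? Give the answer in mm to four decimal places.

137.7134

set_geometry: r = 47 mm, L = 156 mm, e = 9 mm; θ ← 0°
rotate_crank_by(-23°): θ ← 0° -23° = -23°
rotate_crank_by(+67°): θ ← -23° +67° = 44°
rotate_crank_by(-72°): θ ← 44° -72° = -28°
rotate_crank_by(-85°): θ ← -28° -85° = -113°
rotate_crank_by(+48°): θ ← -113° +48° = -65°
rotate_crank_by(-68°): θ ← -65° -68° = -133°
rotate_crank_by(+33°): θ ← -133° +33° = -100°
crank pin P = (r cos θ, r sin θ) = (-8.161464, -46.285964)
h = r sin θ − e = -46.285964 − 9 = -55.285964
x = r cos θ + √(L² − h²) = -8.161464 + √(24336.0 − 3056.5379) = -8.161464 + 145.874817 = 137.713352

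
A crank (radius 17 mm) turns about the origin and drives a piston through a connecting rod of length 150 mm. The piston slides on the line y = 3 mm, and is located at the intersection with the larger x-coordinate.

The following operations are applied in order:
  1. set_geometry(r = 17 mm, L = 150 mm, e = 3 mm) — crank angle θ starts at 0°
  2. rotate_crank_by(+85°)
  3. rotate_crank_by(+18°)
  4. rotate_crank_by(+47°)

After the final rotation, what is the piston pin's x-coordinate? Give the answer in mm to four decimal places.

set_geometry: r = 17 mm, L = 150 mm, e = 3 mm; θ ← 0°
rotate_crank_by(+85°): θ ← 0° +85° = 85°
rotate_crank_by(+18°): θ ← 85° +18° = 103°
rotate_crank_by(+47°): θ ← 103° +47° = 150°
crank pin P = (r cos θ, r sin θ) = (-14.722432, 8.500000)
h = r sin θ − e = 8.500000 − 3 = 5.500000
x = r cos θ + √(L² − h²) = -14.722432 + √(22500.0 − 30.2500) = -14.722432 + 149.899133 = 135.176701

135.1767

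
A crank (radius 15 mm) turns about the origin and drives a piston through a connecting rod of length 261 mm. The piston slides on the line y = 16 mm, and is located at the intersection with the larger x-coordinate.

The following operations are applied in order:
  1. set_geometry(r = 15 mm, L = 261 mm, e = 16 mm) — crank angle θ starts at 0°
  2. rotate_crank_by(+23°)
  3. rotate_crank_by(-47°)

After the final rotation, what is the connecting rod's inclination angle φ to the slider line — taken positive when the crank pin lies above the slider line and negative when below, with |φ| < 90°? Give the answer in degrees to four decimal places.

-4.8575

set_geometry: r = 15 mm, L = 261 mm, e = 16 mm; θ ← 0°
rotate_crank_by(+23°): θ ← 0° +23° = 23°
rotate_crank_by(-47°): θ ← 23° -47° = -24°
crank pin P = (r cos θ, r sin θ) = (13.703182, -6.101050)
h = r sin θ − e = -6.101050 − 16 = -22.101050
sin φ = h / L = -22.101050 / 261 = -0.08467835
φ = arcsin(-0.08467835) = -4.857529°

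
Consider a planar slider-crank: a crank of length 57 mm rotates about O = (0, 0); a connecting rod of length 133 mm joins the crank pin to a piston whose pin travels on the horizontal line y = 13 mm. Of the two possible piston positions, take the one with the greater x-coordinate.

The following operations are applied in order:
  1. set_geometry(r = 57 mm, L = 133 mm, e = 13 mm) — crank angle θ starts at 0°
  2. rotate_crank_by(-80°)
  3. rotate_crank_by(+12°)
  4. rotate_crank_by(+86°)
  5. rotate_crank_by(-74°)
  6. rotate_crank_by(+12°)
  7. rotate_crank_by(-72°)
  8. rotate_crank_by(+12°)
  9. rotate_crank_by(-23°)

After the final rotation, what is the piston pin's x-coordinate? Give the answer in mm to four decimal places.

85.1292

set_geometry: r = 57 mm, L = 133 mm, e = 13 mm; θ ← 0°
rotate_crank_by(-80°): θ ← 0° -80° = -80°
rotate_crank_by(+12°): θ ← -80° +12° = -68°
rotate_crank_by(+86°): θ ← -68° +86° = 18°
rotate_crank_by(-74°): θ ← 18° -74° = -56°
rotate_crank_by(+12°): θ ← -56° +12° = -44°
rotate_crank_by(-72°): θ ← -44° -72° = -116°
rotate_crank_by(+12°): θ ← -116° +12° = -104°
rotate_crank_by(-23°): θ ← -104° -23° = -127°
crank pin P = (r cos θ, r sin θ) = (-34.303456, -45.522224)
h = r sin θ − e = -45.522224 − 13 = -58.522224
x = r cos θ + √(L² − h²) = -34.303456 + √(17689.0 − 3424.8507) = -34.303456 + 119.432614 = 85.129158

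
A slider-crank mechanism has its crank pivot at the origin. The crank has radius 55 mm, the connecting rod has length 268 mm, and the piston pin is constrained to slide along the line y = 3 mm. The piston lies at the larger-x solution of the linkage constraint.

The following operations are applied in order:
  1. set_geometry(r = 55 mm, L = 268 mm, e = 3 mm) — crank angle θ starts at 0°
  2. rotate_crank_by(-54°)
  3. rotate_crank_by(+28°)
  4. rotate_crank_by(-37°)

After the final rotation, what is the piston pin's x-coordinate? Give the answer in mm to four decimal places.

set_geometry: r = 55 mm, L = 268 mm, e = 3 mm; θ ← 0°
rotate_crank_by(-54°): θ ← 0° -54° = -54°
rotate_crank_by(+28°): θ ← -54° +28° = -26°
rotate_crank_by(-37°): θ ← -26° -37° = -63°
crank pin P = (r cos θ, r sin θ) = (24.969477, -49.005359)
h = r sin θ − e = -49.005359 − 3 = -52.005359
x = r cos θ + √(L² − h²) = 24.969477 + √(71824.0 − 2704.5573) = 24.969477 + 262.905768 = 287.875245

287.8752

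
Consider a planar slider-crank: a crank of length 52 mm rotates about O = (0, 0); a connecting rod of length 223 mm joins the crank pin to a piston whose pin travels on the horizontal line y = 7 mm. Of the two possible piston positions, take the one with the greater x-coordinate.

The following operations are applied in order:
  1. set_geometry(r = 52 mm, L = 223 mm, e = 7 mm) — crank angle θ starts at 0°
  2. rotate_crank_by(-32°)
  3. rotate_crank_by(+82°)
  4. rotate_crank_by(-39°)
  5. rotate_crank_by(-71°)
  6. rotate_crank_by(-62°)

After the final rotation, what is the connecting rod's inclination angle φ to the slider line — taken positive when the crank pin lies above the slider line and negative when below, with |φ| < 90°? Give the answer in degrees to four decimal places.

set_geometry: r = 52 mm, L = 223 mm, e = 7 mm; θ ← 0°
rotate_crank_by(-32°): θ ← 0° -32° = -32°
rotate_crank_by(+82°): θ ← -32° +82° = 50°
rotate_crank_by(-39°): θ ← 50° -39° = 11°
rotate_crank_by(-71°): θ ← 11° -71° = -60°
rotate_crank_by(-62°): θ ← -60° -62° = -122°
crank pin P = (r cos θ, r sin θ) = (-27.555802, -44.098501)
h = r sin θ − e = -44.098501 − 7 = -51.098501
sin φ = h / L = -51.098501 / 223 = -0.22914126
φ = arcsin(-0.22914126) = -13.246519°

-13.2465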